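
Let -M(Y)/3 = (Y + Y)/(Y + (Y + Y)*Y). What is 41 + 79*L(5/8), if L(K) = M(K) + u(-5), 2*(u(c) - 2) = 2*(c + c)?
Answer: -2405/3 ≈ -801.67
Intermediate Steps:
M(Y) = -6*Y/(Y + 2*Y²) (M(Y) = -3*(Y + Y)/(Y + (Y + Y)*Y) = -3*2*Y/(Y + (2*Y)*Y) = -3*2*Y/(Y + 2*Y²) = -6*Y/(Y + 2*Y²))
u(c) = 2 + 2*c (u(c) = 2 + (2*(c + c))/2 = 2 + (2*(2*c))/2 = 2 + (4*c)/2 = 2 + 2*c)
L(K) = -8 - 6/(1 + 2*K) (L(K) = -6/(1 + 2*K) + (2 + 2*(-5)) = -6/(1 + 2*K) + (2 - 10) = -6/(1 + 2*K) - 8 = -8 - 6/(1 + 2*K))
41 + 79*L(5/8) = 41 + 79*(2*(-7 - 40/8)/(1 + 2*(5/8))) = 41 + 79*(2*(-7 - 40/8)/(1 + 2*(5*(⅛)))) = 41 + 79*(2*(-7 - 8*5/8)/(1 + 2*(5/8))) = 41 + 79*(2*(-7 - 5)/(1 + 5/4)) = 41 + 79*(2*(-12)/(9/4)) = 41 + 79*(2*(4/9)*(-12)) = 41 + 79*(-32/3) = 41 - 2528/3 = -2405/3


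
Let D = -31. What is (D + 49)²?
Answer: 324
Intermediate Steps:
(D + 49)² = (-31 + 49)² = 18² = 324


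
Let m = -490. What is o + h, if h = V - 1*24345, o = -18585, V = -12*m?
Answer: -37050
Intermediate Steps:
V = 5880 (V = -12*(-490) = 5880)
h = -18465 (h = 5880 - 1*24345 = 5880 - 24345 = -18465)
o + h = -18585 - 18465 = -37050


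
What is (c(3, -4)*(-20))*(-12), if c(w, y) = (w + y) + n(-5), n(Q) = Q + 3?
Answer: -720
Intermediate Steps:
n(Q) = 3 + Q
c(w, y) = -2 + w + y (c(w, y) = (w + y) + (3 - 5) = (w + y) - 2 = -2 + w + y)
(c(3, -4)*(-20))*(-12) = ((-2 + 3 - 4)*(-20))*(-12) = -3*(-20)*(-12) = 60*(-12) = -720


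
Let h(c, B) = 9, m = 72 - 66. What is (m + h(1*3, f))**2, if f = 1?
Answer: 225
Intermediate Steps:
m = 6
(m + h(1*3, f))**2 = (6 + 9)**2 = 15**2 = 225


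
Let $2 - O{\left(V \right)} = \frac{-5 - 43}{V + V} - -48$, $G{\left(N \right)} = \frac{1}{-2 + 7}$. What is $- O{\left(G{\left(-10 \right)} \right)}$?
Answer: $-74$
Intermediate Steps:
$G{\left(N \right)} = \frac{1}{5}$
$O{\left(V \right)} = -46 + \frac{24}{V}$ ($O{\left(V \right)} = 2 - \left(\frac{-5 - 43}{V + V} - -48\right) = 2 - \left(- \frac{48}{2 V} + 48\right) = 2 - \left(- 48 \frac{1}{2 V} + 48\right) = 2 - \left(- \frac{24}{V} + 48\right) = 2 - \left(48 - \frac{24}{V}\right) = -46 + \frac{24}{V}$)
$- O{\left(G{\left(-10 \right)} \right)} = - (-46 + 24 \frac{1}{\frac{1}{5}}) = - (-46 + 24 \cdot 5) = - (-46 + 120) = \left(-1\right) 74 = -74$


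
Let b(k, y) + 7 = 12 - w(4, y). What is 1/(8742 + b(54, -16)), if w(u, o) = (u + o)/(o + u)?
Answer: 1/8746 ≈ 0.00011434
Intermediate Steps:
w(u, o) = 1 (w(u, o) = (o + u)/(o + u) = 1)
b(k, y) = 4 (b(k, y) = -7 + (12 - 1*1) = -7 + (12 - 1) = -7 + 11 = 4)
1/(8742 + b(54, -16)) = 1/(8742 + 4) = 1/8746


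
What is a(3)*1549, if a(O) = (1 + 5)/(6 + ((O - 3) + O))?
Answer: 3098/3 ≈ 1032.7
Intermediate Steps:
a(O) = 6/(3 + 2*O) (a(O) = 6/(6 + ((-3 + O) + O)) = 6/(6 + (-3 + 2*O)) = 6/(3 + 2*O))
a(3)*1549 = (6/(3 + 2*3))*1549 = (6/(3 + 6))*1549 = (6/9)*1549 = (6*(⅑))*1549 = (⅔)*1549 = 3098/3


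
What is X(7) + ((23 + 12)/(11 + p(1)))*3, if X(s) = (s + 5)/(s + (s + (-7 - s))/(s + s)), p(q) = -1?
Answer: 321/26 ≈ 12.346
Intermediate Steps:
X(s) = (5 + s)/(s - 7/(2*s)) (X(s) = (5 + s)/(s - 7*1/(2*s)) = (5 + s)/(s - 7/(2*s)))
X(7) + ((23 + 12)/(11 + p(1)))*3 = 2*7*(5 + 7)/(-7 + 2*7²) + ((23 + 12)/(11 - 1))*3 = 2*7*12/(-7 + 2*49) + (35/10)*3 = 2*7*12/(-7 + 98) + (35*(⅒))*3 = 2*7*12/91 + (7/2)*3 = 2*7*(1/91)*12 + 21/2 = 24/13 + 21/2 = 321/26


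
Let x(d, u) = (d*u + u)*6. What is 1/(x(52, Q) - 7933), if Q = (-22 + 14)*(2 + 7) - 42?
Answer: -1/44185 ≈ -2.2632e-5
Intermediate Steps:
Q = -114 (Q = -8*9 - 42 = -72 - 42 = -114)
x(d, u) = 6*u + 6*d*u (x(d, u) = (u + d*u)*6 = 6*u + 6*d*u)
1/(x(52, Q) - 7933) = 1/(6*(-114)*(1 + 52) - 7933) = 1/(6*(-114)*53 - 7933) = 1/(-36252 - 7933) = 1/(-44185) = -1/44185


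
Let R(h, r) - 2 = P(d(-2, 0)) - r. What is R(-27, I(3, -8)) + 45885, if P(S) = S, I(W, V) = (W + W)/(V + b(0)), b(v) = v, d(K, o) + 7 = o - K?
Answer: 183531/4 ≈ 45883.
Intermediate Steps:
d(K, o) = -7 + o - K (d(K, o) = -7 + (o - K) = -7 + o - K)
I(W, V) = 2*W/V (I(W, V) = (W + W)/(V + 0) = (2*W)/V = 2*W/V)
R(h, r) = -3 - r (R(h, r) = 2 + ((-7 + 0 - 1*(-2)) - r) = 2 + ((-7 + 0 + 2) - r) = 2 + (-5 - r) = -3 - r)
R(-27, I(3, -8)) + 45885 = (-3 - 2*3/(-8)) + 45885 = (-3 - 2*3*(-1)/8) + 45885 = (-3 - 1*(-¾)) + 45885 = (-3 + ¾) + 45885 = -9/4 + 45885 = 183531/4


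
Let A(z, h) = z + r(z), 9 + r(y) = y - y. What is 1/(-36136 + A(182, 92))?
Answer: -1/35963 ≈ -2.7806e-5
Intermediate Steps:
r(y) = -9 (r(y) = -9 + (y - y) = -9 + 0 = -9)
A(z, h) = -9 + z (A(z, h) = z - 9 = -9 + z)
1/(-36136 + A(182, 92)) = 1/(-36136 + (-9 + 182)) = 1/(-36136 + 173) = 1/(-35963) = -1/35963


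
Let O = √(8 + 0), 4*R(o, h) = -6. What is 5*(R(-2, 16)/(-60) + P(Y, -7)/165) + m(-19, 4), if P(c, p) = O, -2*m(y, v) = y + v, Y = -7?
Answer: 61/8 + 2*√2/33 ≈ 7.7107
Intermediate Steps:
R(o, h) = -3/2 (R(o, h) = (¼)*(-6) = -3/2)
m(y, v) = -v/2 - y/2 (m(y, v) = -(y + v)/2 = -(v + y)/2 = -v/2 - y/2)
O = 2*√2 (O = √8 = 2*√2 ≈ 2.8284)
P(c, p) = 2*√2
5*(R(-2, 16)/(-60) + P(Y, -7)/165) + m(-19, 4) = 5*(-3/2/(-60) + (2*√2)/165) + (-½*4 - ½*(-19)) = 5*(-3/2*(-1/60) + (2*√2)*(1/165)) + (-2 + 19/2) = 5*(1/40 + 2*√2/165) + 15/2 = (⅛ + 2*√2/33) + 15/2 = 61/8 + 2*√2/33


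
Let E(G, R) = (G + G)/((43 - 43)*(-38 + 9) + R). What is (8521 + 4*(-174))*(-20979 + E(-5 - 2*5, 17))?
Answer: -2790966225/17 ≈ -1.6417e+8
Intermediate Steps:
E(G, R) = 2*G/R (E(G, R) = (2*G)/(0*(-29) + R) = (2*G)/(0 + R) = (2*G)/R = 2*G/R)
(8521 + 4*(-174))*(-20979 + E(-5 - 2*5, 17)) = (8521 + 4*(-174))*(-20979 + 2*(-5 - 2*5)/17) = (8521 - 696)*(-20979 + 2*(-5 - 10)*(1/17)) = 7825*(-20979 + 2*(-15)*(1/17)) = 7825*(-20979 - 30/17) = 7825*(-356673/17) = -2790966225/17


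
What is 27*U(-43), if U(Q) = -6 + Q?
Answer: -1323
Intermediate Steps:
27*U(-43) = 27*(-6 - 43) = 27*(-49) = -1323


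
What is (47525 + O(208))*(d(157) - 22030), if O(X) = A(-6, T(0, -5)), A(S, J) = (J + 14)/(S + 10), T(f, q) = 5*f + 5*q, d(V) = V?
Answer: -4157816697/4 ≈ -1.0395e+9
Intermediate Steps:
A(S, J) = (14 + J)/(10 + S)
O(X) = -11/4 (O(X) = (14 + (5*0 + 5*(-5)))/(10 - 6) = (14 + (0 - 25))/4 = (14 - 25)/4 = (¼)*(-11) = -11/4)
(47525 + O(208))*(d(157) - 22030) = (47525 - 11/4)*(157 - 22030) = (190089/4)*(-21873) = -4157816697/4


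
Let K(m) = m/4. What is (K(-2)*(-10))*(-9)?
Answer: -45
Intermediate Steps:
K(m) = m/4 (K(m) = m*(¼) = m/4)
(K(-2)*(-10))*(-9) = (((¼)*(-2))*(-10))*(-9) = -½*(-10)*(-9) = 5*(-9) = -45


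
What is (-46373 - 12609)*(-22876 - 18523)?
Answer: 2441795818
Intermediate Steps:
(-46373 - 12609)*(-22876 - 18523) = -58982*(-41399) = 2441795818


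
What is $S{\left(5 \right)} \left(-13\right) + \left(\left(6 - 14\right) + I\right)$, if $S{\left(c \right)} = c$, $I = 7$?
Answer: $-66$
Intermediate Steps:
$S{\left(5 \right)} \left(-13\right) + \left(\left(6 - 14\right) + I\right) = 5 \left(-13\right) + \left(\left(6 - 14\right) + 7\right) = -65 + \left(-8 + 7\right) = -65 - 1 = -66$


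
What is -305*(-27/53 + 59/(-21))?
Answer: 1126670/1113 ≈ 1012.3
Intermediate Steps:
-305*(-27/53 + 59/(-21)) = -305*(-27*1/53 + 59*(-1/21)) = -305*(-27/53 - 59/21) = -305*(-3694/1113) = 1126670/1113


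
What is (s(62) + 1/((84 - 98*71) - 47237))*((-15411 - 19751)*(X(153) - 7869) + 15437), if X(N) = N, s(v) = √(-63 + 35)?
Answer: -271325429/54111 + 542650858*I*√7 ≈ -5014.2 + 1.4357e+9*I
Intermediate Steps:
s(v) = 2*I*√7 (s(v) = √(-28) = 2*I*√7)
(s(62) + 1/((84 - 98*71) - 47237))*((-15411 - 19751)*(X(153) - 7869) + 15437) = (2*I*√7 + 1/((84 - 98*71) - 47237))*((-15411 - 19751)*(153 - 7869) + 15437) = (2*I*√7 + 1/((84 - 6958) - 47237))*(-35162*(-7716) + 15437) = (2*I*√7 + 1/(-6874 - 47237))*(271309992 + 15437) = (2*I*√7 + 1/(-54111))*271325429 = (2*I*√7 - 1/54111)*271325429 = (-1/54111 + 2*I*√7)*271325429 = -271325429/54111 + 542650858*I*√7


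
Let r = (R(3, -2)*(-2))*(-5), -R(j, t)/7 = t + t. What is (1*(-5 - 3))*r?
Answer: -2240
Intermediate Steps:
R(j, t) = -14*t (R(j, t) = -7*(t + t) = -14*t)
r = 280 (r = (-14*(-2)*(-2))*(-5) = (28*(-2))*(-5) = -56*(-5) = 280)
(1*(-5 - 3))*r = (1*(-5 - 3))*280 = (1*(-8))*280 = -8*280 = -2240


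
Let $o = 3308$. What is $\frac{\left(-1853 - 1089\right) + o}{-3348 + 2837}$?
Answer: $- \frac{366}{511} \approx -0.71624$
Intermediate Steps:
$\frac{\left(-1853 - 1089\right) + o}{-3348 + 2837} = \frac{\left(-1853 - 1089\right) + 3308}{-3348 + 2837} = \frac{-2942 + 3308}{-511} = 366 \left(- \frac{1}{511}\right) = - \frac{366}{511}$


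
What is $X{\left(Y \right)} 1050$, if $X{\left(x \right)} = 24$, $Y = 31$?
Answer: $25200$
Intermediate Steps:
$X{\left(Y \right)} 1050 = 24 \cdot 1050 = 25200$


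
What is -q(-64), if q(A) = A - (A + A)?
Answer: -64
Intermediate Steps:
q(A) = -A (q(A) = A - 2*A = -A)
-q(-64) = -(-1)*(-64) = -1*64 = -64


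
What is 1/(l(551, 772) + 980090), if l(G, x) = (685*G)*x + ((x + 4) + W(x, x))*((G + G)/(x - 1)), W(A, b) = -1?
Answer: 771/225410344660 ≈ 3.4204e-9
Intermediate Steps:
l(G, x) = 685*G*x + 2*G*(3 + x)/(-1 + x) (l(G, x) = (685*G)*x + ((x + 4) - 1)*((G + G)/(x - 1)) = 685*G*x + ((4 + x) - 1)*((2*G)/(-1 + x)) = 685*G*x + (3 + x)*(2*G/(-1 + x)) = 685*G*x + 2*G*(3 + x)/(-1 + x))
1/(l(551, 772) + 980090) = 1/(551*(6 - 683*772 + 685*772²)/(-1 + 772) + 980090) = 1/(551*(6 - 527276 + 685*595984)/771 + 980090) = 1/(551*(1/771)*(6 - 527276 + 408249040) + 980090) = 1/(551*(1/771)*407721770 + 980090) = 1/(224654695270/771 + 980090) = 1/(225410344660/771) = 771/225410344660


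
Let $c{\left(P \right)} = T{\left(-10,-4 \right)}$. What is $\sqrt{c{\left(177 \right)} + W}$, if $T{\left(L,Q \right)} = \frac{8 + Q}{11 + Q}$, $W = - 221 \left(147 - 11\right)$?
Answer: $\frac{2 i \sqrt{368179}}{7} \approx 173.36 i$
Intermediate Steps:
$W = -30056$ ($W = \left(-221\right) 136 = -30056$)
$T{\left(L,Q \right)} = \frac{8 + Q}{11 + Q}$
$c{\left(P \right)} = \frac{4}{7}$ ($c{\left(P \right)} = \frac{8 - 4}{11 - 4} = \frac{1}{7} \cdot 4 = \frac{4}{7}$)
$\sqrt{c{\left(177 \right)} + W} = \sqrt{\frac{4}{7} - 30056} = \sqrt{- \frac{210388}{7}} = \frac{2 i \sqrt{368179}}{7}$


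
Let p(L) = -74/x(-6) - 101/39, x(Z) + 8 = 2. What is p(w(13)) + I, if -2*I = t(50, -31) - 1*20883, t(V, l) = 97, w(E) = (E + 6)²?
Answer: 405707/39 ≈ 10403.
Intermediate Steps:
w(E) = (6 + E)²
x(Z) = -6 (x(Z) = -8 + 2 = -6)
p(L) = 380/39 (p(L) = -74/(-6) - 101/39 = -74*(-⅙) - 101*1/39 = 37/3 - 101/39 = 380/39)
I = 10393 (I = -(97 - 1*20883)/2 = -(97 - 20883)/2 = -½*(-20786) = 10393)
p(w(13)) + I = 380/39 + 10393 = 405707/39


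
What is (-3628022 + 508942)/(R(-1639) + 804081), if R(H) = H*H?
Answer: -1559540/1745201 ≈ -0.89362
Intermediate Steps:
R(H) = H**2
(-3628022 + 508942)/(R(-1639) + 804081) = (-3628022 + 508942)/((-1639)**2 + 804081) = -3119080/(2686321 + 804081) = -3119080/3490402 = -3119080*1/3490402 = -1559540/1745201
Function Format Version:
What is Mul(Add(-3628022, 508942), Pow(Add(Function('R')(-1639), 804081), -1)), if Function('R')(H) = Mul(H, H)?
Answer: Rational(-1559540, 1745201) ≈ -0.89362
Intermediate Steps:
Function('R')(H) = Pow(H, 2)
Mul(Add(-3628022, 508942), Pow(Add(Function('R')(-1639), 804081), -1)) = Mul(Add(-3628022, 508942), Pow(Add(Pow(-1639, 2), 804081), -1)) = Mul(-3119080, Pow(Add(2686321, 804081), -1)) = Mul(-3119080, Pow(3490402, -1)) = Mul(-3119080, Rational(1, 3490402)) = Rational(-1559540, 1745201)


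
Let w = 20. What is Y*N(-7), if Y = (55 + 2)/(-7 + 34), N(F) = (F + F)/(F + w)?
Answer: -266/117 ≈ -2.2735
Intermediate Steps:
N(F) = 2*F/(20 + F) (N(F) = (F + F)/(F + 20) = (2*F)/(20 + F) = 2*F/(20 + F))
Y = 19/9 (Y = 57/27 = 57*(1/27) = 19/9 ≈ 2.1111)
Y*N(-7) = 19*(2*(-7)/(20 - 7))/9 = 19*(2*(-7)/13)/9 = 19*(2*(-7)*(1/13))/9 = (19/9)*(-14/13) = -266/117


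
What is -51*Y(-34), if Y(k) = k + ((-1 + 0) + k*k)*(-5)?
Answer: 296259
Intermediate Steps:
Y(k) = 5 + k - 5*k**2 (Y(k) = k + (-1 + k**2)*(-5) = k + (5 - 5*k**2) = 5 + k - 5*k**2)
-51*Y(-34) = -51*(5 - 34 - 5*(-34)**2) = -51*(5 - 34 - 5*1156) = -51*(5 - 34 - 5780) = -51*(-5809) = 296259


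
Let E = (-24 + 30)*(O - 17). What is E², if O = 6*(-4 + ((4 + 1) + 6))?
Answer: 22500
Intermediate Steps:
O = 42 (O = 6*(-4 + (5 + 6)) = 6*(-4 + 11) = 6*7 = 42)
E = 150 (E = (-24 + 30)*(42 - 17) = 6*25 = 150)
E² = 150² = 22500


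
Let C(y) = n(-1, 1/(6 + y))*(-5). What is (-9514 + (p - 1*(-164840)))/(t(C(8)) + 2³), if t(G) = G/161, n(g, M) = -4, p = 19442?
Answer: 2344804/109 ≈ 21512.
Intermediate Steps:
C(y) = 20 (C(y) = -4*(-5) = 20)
t(G) = G/161 (t(G) = G*(1/161) = G/161)
(-9514 + (p - 1*(-164840)))/(t(C(8)) + 2³) = (-9514 + (19442 - 1*(-164840)))/((1/161)*20 + 2³) = (-9514 + (19442 + 164840))/(20/161 + 8) = (-9514 + 184282)/(1308/161) = 174768*(161/1308) = 2344804/109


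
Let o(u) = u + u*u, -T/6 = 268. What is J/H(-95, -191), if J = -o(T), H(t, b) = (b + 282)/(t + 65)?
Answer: 77521680/91 ≈ 8.5189e+5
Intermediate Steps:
T = -1608 (T = -6*268 = -1608)
o(u) = u + u**2
H(t, b) = (282 + b)/(65 + t)
J = -2584056 (J = -(-1608)*(1 - 1608) = -(-1608)*(-1607) = -1*2584056 = -2584056)
J/H(-95, -191) = -2584056*(65 - 95)/(282 - 191) = -2584056/(91/(-30)) = -2584056/((-1/30*91)) = -2584056/(-91/30) = -2584056*(-30/91) = 77521680/91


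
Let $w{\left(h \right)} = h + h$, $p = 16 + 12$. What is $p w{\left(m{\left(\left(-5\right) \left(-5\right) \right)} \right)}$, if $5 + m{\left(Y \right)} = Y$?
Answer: $1120$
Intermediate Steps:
$m{\left(Y \right)} = -5 + Y$
$p = 28$
$w{\left(h \right)} = 2 h$
$p w{\left(m{\left(\left(-5\right) \left(-5\right) \right)} \right)} = 28 \cdot 2 \left(-5 - -25\right) = 28 \cdot 2 \left(-5 + 25\right) = 28 \cdot 2 \cdot 20 = 28 \cdot 40 = 1120$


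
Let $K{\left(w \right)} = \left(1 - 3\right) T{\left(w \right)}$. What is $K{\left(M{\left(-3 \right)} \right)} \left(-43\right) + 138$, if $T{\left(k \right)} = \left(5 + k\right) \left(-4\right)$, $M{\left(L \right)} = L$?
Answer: $-550$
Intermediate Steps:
$T{\left(k \right)} = -20 - 4 k$
$K{\left(w \right)} = 40 + 8 w$ ($K{\left(w \right)} = \left(1 - 3\right) \left(-20 - 4 w\right) = - 2 \left(-20 - 4 w\right) = 40 + 8 w$)
$K{\left(M{\left(-3 \right)} \right)} \left(-43\right) + 138 = \left(40 + 8 \left(-3\right)\right) \left(-43\right) + 138 = \left(40 - 24\right) \left(-43\right) + 138 = 16 \left(-43\right) + 138 = -688 + 138 = -550$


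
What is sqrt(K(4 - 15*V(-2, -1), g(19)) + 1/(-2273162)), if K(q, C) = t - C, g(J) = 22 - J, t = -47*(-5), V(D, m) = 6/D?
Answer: sqrt(1198805588679446)/2273162 ≈ 15.232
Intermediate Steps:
t = 235
K(q, C) = 235 - C
sqrt(K(4 - 15*V(-2, -1), g(19)) + 1/(-2273162)) = sqrt((235 - (22 - 1*19)) + 1/(-2273162)) = sqrt((235 - (22 - 19)) - 1/2273162) = sqrt((235 - 1*3) - 1/2273162) = sqrt((235 - 3) - 1/2273162) = sqrt(232 - 1/2273162) = sqrt(527373583/2273162) = sqrt(1198805588679446)/2273162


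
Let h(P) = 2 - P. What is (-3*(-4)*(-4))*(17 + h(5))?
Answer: -672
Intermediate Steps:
(-3*(-4)*(-4))*(17 + h(5)) = (-3*(-4)*(-4))*(17 + (2 - 1*5)) = (12*(-4))*(17 + (2 - 5)) = -48*(17 - 3) = -48*14 = -672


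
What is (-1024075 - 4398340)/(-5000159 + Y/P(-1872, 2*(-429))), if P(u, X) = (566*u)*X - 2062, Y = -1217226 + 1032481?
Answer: 4929482523612910/4545612316059831 ≈ 1.0844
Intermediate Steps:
Y = -184745
P(u, X) = -2062 + 566*X*u (P(u, X) = 566*X*u - 2062 = -2062 + 566*X*u)
(-1024075 - 4398340)/(-5000159 + Y/P(-1872, 2*(-429))) = (-1024075 - 4398340)/(-5000159 - 184745/(-2062 + 566*(2*(-429))*(-1872))) = -5422415/(-5000159 - 184745/(-2062 + 566*(-858)*(-1872))) = -5422415/(-5000159 - 184745/(-2062 + 909095616)) = -5422415/(-5000159 - 184745/909093554) = -5422415/(-4545612316059831/909093554) = -5422415*(-909093554/4545612316059831) = 4929482523612910/4545612316059831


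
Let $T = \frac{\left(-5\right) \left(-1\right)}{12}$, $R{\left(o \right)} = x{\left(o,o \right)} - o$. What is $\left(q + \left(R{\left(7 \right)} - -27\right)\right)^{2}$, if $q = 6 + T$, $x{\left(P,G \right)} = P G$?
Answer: $\frac{819025}{144} \approx 5687.7$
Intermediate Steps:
$x{\left(P,G \right)} = G P$
$R{\left(o \right)} = o^{2} - o$ ($R{\left(o \right)} = o o - o = o^{2} - o$)
$T = \frac{5}{12}$ ($T = 5 \cdot \frac{1}{12} = \frac{5}{12} \approx 0.41667$)
$q = \frac{77}{12}$ ($q = 6 + \frac{5}{12} = \frac{77}{12} \approx 6.4167$)
$\left(q + \left(R{\left(7 \right)} - -27\right)\right)^{2} = \left(\frac{77}{12} - \left(-27 - 7 \left(-1 + 7\right)\right)\right)^{2} = \left(\frac{77}{12} + \left(7 \cdot 6 + 27\right)\right)^{2} = \left(\frac{77}{12} + \left(42 + 27\right)\right)^{2} = \left(\frac{77}{12} + 69\right)^{2} = \left(\frac{905}{12}\right)^{2} = \frac{819025}{144}$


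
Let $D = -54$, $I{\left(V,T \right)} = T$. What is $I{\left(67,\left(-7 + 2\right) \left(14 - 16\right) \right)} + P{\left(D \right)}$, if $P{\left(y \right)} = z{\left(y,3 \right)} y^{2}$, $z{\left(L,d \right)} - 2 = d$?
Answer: $14590$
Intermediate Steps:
$z{\left(L,d \right)} = 2 + d$
$P{\left(y \right)} = 5 y^{2}$ ($P{\left(y \right)} = \left(2 + 3\right) y^{2} = 5 y^{2}$)
$I{\left(67,\left(-7 + 2\right) \left(14 - 16\right) \right)} + P{\left(D \right)} = \left(-7 + 2\right) \left(14 - 16\right) + 5 \left(-54\right)^{2} = \left(-5\right) \left(-2\right) + 5 \cdot 2916 = 10 + 14580 = 14590$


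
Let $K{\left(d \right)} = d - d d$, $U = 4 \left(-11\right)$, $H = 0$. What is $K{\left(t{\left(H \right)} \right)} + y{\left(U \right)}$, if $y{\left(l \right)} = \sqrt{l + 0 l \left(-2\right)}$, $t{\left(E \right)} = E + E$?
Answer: $2 i \sqrt{11} \approx 6.6332 i$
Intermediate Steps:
$t{\left(E \right)} = 2 E$
$U = -44$
$K{\left(d \right)} = d - d^{2}$
$y{\left(l \right)} = \sqrt{l}$ ($y{\left(l \right)} = \sqrt{l + 0 \left(-2\right)} = \sqrt{l + 0} = \sqrt{l}$)
$K{\left(t{\left(H \right)} \right)} + y{\left(U \right)} = 2 \cdot 0 \left(1 - 2 \cdot 0\right) + \sqrt{-44} = 0 \left(1 - 0\right) + 2 i \sqrt{11} = 0 \left(1 + 0\right) + 2 i \sqrt{11} = 0 \cdot 1 + 2 i \sqrt{11} = 0 + 2 i \sqrt{11} = 2 i \sqrt{11}$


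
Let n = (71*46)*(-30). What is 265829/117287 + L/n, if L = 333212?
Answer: -171519874/151207635 ≈ -1.1343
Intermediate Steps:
n = -97980 (n = 3266*(-30) = -97980)
265829/117287 + L/n = 265829/117287 + 333212/(-97980) = 265829*(1/117287) + 333212*(-1/97980) = 13991/6173 - 83303/24495 = -171519874/151207635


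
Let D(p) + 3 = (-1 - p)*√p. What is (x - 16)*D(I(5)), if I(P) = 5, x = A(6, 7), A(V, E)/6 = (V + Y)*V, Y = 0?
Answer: -600 - 1200*√5 ≈ -3283.3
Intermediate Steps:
A(V, E) = 6*V² (A(V, E) = 6*((V + 0)*V) = 6*(V*V) = 6*V²)
x = 216 (x = 6*6² = 6*36 = 216)
D(p) = -3 + √p*(-1 - p) (D(p) = -3 + (-1 - p)*√p = -3 + √p*(-1 - p))
(x - 16)*D(I(5)) = (216 - 16)*(-3 - √5 - 5^(3/2)) = 200*(-3 - √5 - 5*√5) = 200*(-3 - 6*√5) = -600 - 1200*√5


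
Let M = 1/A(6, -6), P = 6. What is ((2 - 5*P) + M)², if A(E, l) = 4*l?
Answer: 452929/576 ≈ 786.33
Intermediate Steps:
M = -1/24 (M = 1/(4*(-6)) = 1/(-24) = -1/24 ≈ -0.041667)
((2 - 5*P) + M)² = ((2 - 5*6) - 1/24)² = ((2 - 30) - 1/24)² = (-28 - 1/24)² = (-673/24)² = 452929/576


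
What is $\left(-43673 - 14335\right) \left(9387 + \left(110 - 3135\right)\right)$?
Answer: $-369046896$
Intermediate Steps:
$\left(-43673 - 14335\right) \left(9387 + \left(110 - 3135\right)\right) = - 58008 \left(9387 + \left(110 - 3135\right)\right) = - 58008 \left(9387 - 3025\right) = \left(-58008\right) 6362 = -369046896$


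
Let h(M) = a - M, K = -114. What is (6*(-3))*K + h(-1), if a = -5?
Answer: 2048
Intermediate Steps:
h(M) = -5 - M
(6*(-3))*K + h(-1) = (6*(-3))*(-114) + (-5 - 1*(-1)) = -18*(-114) + (-5 + 1) = 2052 - 4 = 2048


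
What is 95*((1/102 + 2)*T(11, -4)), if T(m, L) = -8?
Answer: -77900/51 ≈ -1527.5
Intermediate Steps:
95*((1/102 + 2)*T(11, -4)) = 95*((1/102 + 2)*(-8)) = 95*((205/102)*(-8)) = 95*(-820/51) = -77900/51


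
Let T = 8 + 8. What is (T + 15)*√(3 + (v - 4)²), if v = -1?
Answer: 62*√7 ≈ 164.04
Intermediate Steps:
T = 16
(T + 15)*√(3 + (v - 4)²) = (16 + 15)*√(3 + (-1 - 4)²) = 31*√(3 + (-5)²) = 31*√(3 + 25) = 31*√28 = 31*(2*√7) = 62*√7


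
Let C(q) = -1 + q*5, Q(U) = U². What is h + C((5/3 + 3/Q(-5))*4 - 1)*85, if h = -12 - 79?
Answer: 7309/3 ≈ 2436.3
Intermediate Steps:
h = -91
C(q) = -1 + 5*q
h + C((5/3 + 3/Q(-5))*4 - 1)*85 = -91 + (-1 + 5*((5/3 + 3/((-5)²))*4 - 1))*85 = -91 + (-1 + 5*((5*(⅓) + 3/25)*4 - 1))*85 = -91 + (-1 + 5*((5/3 + 3*(1/25))*4 - 1))*85 = -91 + (-1 + 5*((5/3 + 3/25)*4 - 1))*85 = -91 + (-1 + 5*((134/75)*4 - 1))*85 = -91 + (-1 + 5*(536/75 - 1))*85 = -91 + (-1 + 5*(461/75))*85 = -91 + (-1 + 461/15)*85 = -91 + (446/15)*85 = -91 + 7582/3 = 7309/3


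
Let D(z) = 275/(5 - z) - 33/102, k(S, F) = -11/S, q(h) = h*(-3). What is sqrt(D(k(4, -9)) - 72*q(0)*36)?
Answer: sqrt(39060186)/1054 ≈ 5.9296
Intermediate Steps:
q(h) = -3*h
D(z) = -11/34 + 275/(5 - z) (D(z) = 275/(5 - z) - 33*1/102 = 275/(5 - z) - 11/34 = -11/34 + 275/(5 - z))
sqrt(D(k(4, -9)) - 72*q(0)*36) = sqrt(11*(-845 - (-11)/4)/(34*(-5 - 11/4)) - (-216)*0*36) = sqrt(11*(-845 - (-11)/4)/(34*(-5 - 11*1/4)) - 72*0*36) = sqrt(11*(-845 - 1*(-11/4))/(34*(-5 - 11/4)) + 0*36) = sqrt(11*(-845 + 11/4)/(34*(-31/4)) + 0) = sqrt((11/34)*(-4/31)*(-3369/4) + 0) = sqrt(37059/1054 + 0) = sqrt(37059/1054) = sqrt(39060186)/1054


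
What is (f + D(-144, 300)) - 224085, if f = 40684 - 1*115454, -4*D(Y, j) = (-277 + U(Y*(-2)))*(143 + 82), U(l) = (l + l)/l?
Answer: -1133545/4 ≈ -2.8339e+5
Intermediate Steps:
U(l) = 2 (U(l) = (2*l)/l = 2)
D(Y, j) = 61875/4 (D(Y, j) = -(-277 + 2)*(143 + 82)/4 = -(-275)*225/4 = -1/4*(-61875) = 61875/4)
f = -74770 (f = 40684 - 115454 = -74770)
(f + D(-144, 300)) - 224085 = (-74770 + 61875/4) - 224085 = -237205/4 - 224085 = -1133545/4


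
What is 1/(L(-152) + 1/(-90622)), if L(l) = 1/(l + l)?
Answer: -13774544/45463 ≈ -302.98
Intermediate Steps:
L(l) = 1/(2*l)
1/(L(-152) + 1/(-90622)) = 1/((½)/(-152) + 1/(-90622)) = 1/((½)*(-1/152) - 1/90622) = 1/(-1/304 - 1/90622) = 1/(-45463/13774544) = -13774544/45463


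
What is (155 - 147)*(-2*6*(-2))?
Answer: 192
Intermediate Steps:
(155 - 147)*(-2*6*(-2)) = 8*(-12*(-2)) = 8*24 = 192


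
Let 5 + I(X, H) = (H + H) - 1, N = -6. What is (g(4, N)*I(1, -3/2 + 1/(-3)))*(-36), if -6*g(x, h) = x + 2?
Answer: -348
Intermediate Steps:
I(X, H) = -6 + 2*H (I(X, H) = -5 + ((H + H) - 1) = -5 + (2*H - 1) = -5 + (-1 + 2*H) = -6 + 2*H)
g(x, h) = -⅓ - x/6 (g(x, h) = -(x + 2)/6 = -(2 + x)/6 = -⅓ - x/6)
(g(4, N)*I(1, -3/2 + 1/(-3)))*(-36) = ((-⅓ - ⅙*4)*(-6 + 2*(-3/2 + 1/(-3))))*(-36) = ((-⅓ - ⅔)*(-6 + 2*(-3*½ + 1*(-⅓))))*(-36) = -(-6 + 2*(-3/2 - ⅓))*(-36) = -(-6 + 2*(-11/6))*(-36) = -(-6 - 11/3)*(-36) = -1*(-29/3)*(-36) = (29/3)*(-36) = -348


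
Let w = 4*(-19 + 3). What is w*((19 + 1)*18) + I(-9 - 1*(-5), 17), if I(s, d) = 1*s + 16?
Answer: -23028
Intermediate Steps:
w = -64 (w = 4*(-16) = -64)
I(s, d) = 16 + s (I(s, d) = s + 16 = 16 + s)
w*((19 + 1)*18) + I(-9 - 1*(-5), 17) = -64*(19 + 1)*18 + (16 + (-9 - 1*(-5))) = -1280*18 + (16 + (-9 + 5)) = -64*360 + (16 - 4) = -23040 + 12 = -23028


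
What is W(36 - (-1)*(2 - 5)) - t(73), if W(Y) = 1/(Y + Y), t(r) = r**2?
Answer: -351713/66 ≈ -5329.0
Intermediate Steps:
W(Y) = 1/(2*Y)
W(36 - (-1)*(2 - 5)) - t(73) = 1/(2*(36 - (-1)*(2 - 5))) - 1*73**2 = 1/(2*(36 - (-1)*(-3))) - 1*5329 = 1/(2*(36 - 1*3)) - 5329 = 1/(2*(36 - 3)) - 5329 = (1/2)/33 - 5329 = (1/2)*(1/33) - 5329 = 1/66 - 5329 = -351713/66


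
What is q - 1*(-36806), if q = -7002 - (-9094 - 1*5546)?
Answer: 44444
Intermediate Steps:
q = 7638 (q = -7002 - (-9094 - 5546) = -7002 - 1*(-14640) = -7002 + 14640 = 7638)
q - 1*(-36806) = 7638 - 1*(-36806) = 7638 + 36806 = 44444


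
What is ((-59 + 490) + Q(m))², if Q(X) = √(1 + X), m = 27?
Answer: 185789 + 1724*√7 ≈ 1.9035e+5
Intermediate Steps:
((-59 + 490) + Q(m))² = ((-59 + 490) + √(1 + 27))² = (431 + √28)² = (431 + 2*√7)²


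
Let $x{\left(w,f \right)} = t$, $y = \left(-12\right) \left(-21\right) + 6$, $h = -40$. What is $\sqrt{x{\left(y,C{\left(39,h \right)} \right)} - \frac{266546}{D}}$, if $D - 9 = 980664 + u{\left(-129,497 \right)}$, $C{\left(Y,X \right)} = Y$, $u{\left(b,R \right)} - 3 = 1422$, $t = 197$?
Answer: $\frac{2 \sqrt{1317694254045}}{163683} \approx 14.026$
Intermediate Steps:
$u{\left(b,R \right)} = 1425$ ($u{\left(b,R \right)} = 3 + 1422 = 1425$)
$y = 258$ ($y = 252 + 6 = 258$)
$D = 982098$ ($D = 9 + \left(980664 + 1425\right) = 9 + 982089 = 982098$)
$x{\left(w,f \right)} = 197$
$\sqrt{x{\left(y,C{\left(39,h \right)} \right)} - \frac{266546}{D}} = \sqrt{197 - \frac{266546}{982098}} = \sqrt{197 - \frac{133273}{491049}} = \sqrt{\frac{96603380}{491049}} = \frac{2 \sqrt{1317694254045}}{163683}$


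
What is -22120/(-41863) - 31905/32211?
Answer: -69236855/149827677 ≈ -0.46211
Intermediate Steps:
-22120/(-41863) - 31905/32211 = -22120*(-1/41863) - 31905*1/32211 = 22120/41863 - 3545/3579 = -69236855/149827677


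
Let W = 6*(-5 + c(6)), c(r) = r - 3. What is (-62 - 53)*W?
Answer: 1380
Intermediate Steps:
c(r) = -3 + r
W = -12 (W = 6*(-5 + (-3 + 6)) = 6*(-5 + 3) = 6*(-2) = -12)
(-62 - 53)*W = (-62 - 53)*(-12) = -115*(-12) = 1380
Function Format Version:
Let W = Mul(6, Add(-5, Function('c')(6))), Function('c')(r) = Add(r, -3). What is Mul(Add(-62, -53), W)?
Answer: 1380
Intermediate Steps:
Function('c')(r) = Add(-3, r)
W = -12 (W = Mul(6, Add(-5, Add(-3, 6))) = Mul(6, Add(-5, 3)) = Mul(6, -2) = -12)
Mul(Add(-62, -53), W) = Mul(Add(-62, -53), -12) = Mul(-115, -12) = 1380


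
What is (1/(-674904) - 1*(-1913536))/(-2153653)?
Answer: -1291453100543/1453509024312 ≈ -0.88851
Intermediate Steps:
(1/(-674904) - 1*(-1913536))/(-2153653) = (-1/674904 + 1913536)*(-1/2153653) = (1291453100543/674904)*(-1/2153653) = -1291453100543/1453509024312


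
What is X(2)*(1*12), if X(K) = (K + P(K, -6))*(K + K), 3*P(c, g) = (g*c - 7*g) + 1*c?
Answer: 608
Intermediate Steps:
P(c, g) = -7*g/3 + c/3 + c*g/3 (P(c, g) = ((g*c - 7*g) + 1*c)/3 = ((c*g - 7*g) + c)/3 = ((-7*g + c*g) + c)/3 = (c - 7*g + c*g)/3 = -7*g/3 + c/3 + c*g/3)
X(K) = 2*K*(14 - 2*K/3) (X(K) = (K + (-7/3*(-6) + K/3 + (⅓)*K*(-6)))*(K + K) = (K + (14 + K/3 - 2*K))*(2*K) = (K + (14 - 5*K/3))*(2*K) = (14 - 2*K/3)*(2*K) = 2*K*(14 - 2*K/3))
X(2)*(1*12) = ((4/3)*2*(21 - 1*2))*(1*12) = ((4/3)*2*(21 - 2))*12 = ((4/3)*2*19)*12 = (152/3)*12 = 608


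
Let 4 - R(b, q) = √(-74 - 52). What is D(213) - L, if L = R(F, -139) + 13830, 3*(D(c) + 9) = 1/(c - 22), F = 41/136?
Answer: -7932038/573 + 3*I*√14 ≈ -13843.0 + 11.225*I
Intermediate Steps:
F = 41/136 (F = 41*(1/136) = 41/136 ≈ 0.30147)
R(b, q) = 4 - 3*I*√14 (R(b, q) = 4 - √(-74 - 52) = 4 - √(-126) = 4 - 3*I*√14)
D(c) = -9 + 1/(3*(-22 + c)) (D(c) = -9 + 1/(3*(c - 22)) = -9 + 1/(3*(-22 + c)))
L = 13834 - 3*I*√14 (L = (4 - 3*I*√14) + 13830 = 13834 - 3*I*√14 ≈ 13834.0 - 11.225*I)
D(213) - L = (595 - 27*213)/(3*(-22 + 213)) - (13834 - 3*I*√14) = (⅓)*(595 - 5751)/191 + (-13834 + 3*I*√14) = (⅓)*(1/191)*(-5156) + (-13834 + 3*I*√14) = -5156/573 + (-13834 + 3*I*√14) = -7932038/573 + 3*I*√14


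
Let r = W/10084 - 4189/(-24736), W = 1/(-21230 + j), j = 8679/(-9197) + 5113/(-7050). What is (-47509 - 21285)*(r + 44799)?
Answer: -132285512057430213824656629271/42923167112185874608 ≈ -3.0819e+9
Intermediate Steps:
j = -108211211/64838850 (j = 8679*(-1/9197) + 5113*(-1/7050) = -8679/9197 - 5113/7050 = -108211211/64838850 ≈ -1.6689)
W = -64838850/1376636996711 (W = 1/(-21230 - 108211211/64838850) = 1/(-1376636996711/64838850) = -64838850/1376636996711 ≈ -4.7099e-5)
r = 14537931927056169059/85846334224371749216 (r = -64838850/1376636996711/10084 - 4189/(-24736) = -64838850/1376636996711*1/10084 - 4189*(-1/24736) = -32419425/6941003737416862 + 4189/24736 = 14537931927056169059/85846334224371749216 ≈ 0.16935)
(-47509 - 21285)*(r + 44799) = (-47509 - 21285)*(14537931927056169059/85846334224371749216 + 44799) = -68794*3845844464849557049296643/85846334224371749216 = -132285512057430213824656629271/42923167112185874608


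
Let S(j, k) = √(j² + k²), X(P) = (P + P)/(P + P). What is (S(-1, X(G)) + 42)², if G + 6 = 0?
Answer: (42 + √2)² ≈ 1884.8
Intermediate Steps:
G = -6 (G = -6 + 0 = -6)
X(P) = 1 (X(P) = (2*P)/((2*P)) = (2*P)*(1/(2*P)) = 1)
(S(-1, X(G)) + 42)² = (√((-1)² + 1²) + 42)² = (√(1 + 1) + 42)² = (√2 + 42)² = (42 + √2)²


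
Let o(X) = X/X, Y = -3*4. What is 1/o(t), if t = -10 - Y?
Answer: 1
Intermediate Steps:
Y = -12
t = 2 (t = -10 - 1*(-12) = -10 + 12 = 2)
o(X) = 1
1/o(t) = 1/1 = 1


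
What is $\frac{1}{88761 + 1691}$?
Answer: $\frac{1}{90452} \approx 1.1056 \cdot 10^{-5}$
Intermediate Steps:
$\frac{1}{88761 + 1691} = \frac{1}{90452}$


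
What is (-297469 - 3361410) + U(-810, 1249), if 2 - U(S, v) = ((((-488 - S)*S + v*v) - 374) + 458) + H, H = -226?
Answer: -4957916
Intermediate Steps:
U(S, v) = 144 - v² - S*(-488 - S) (U(S, v) = 2 - (((((-488 - S)*S + v*v) - 374) + 458) - 226) = 2 - ((((S*(-488 - S) + v²) - 374) + 458) - 226) = 2 - ((((v² + S*(-488 - S)) - 374) + 458) - 226) = 2 - (((-374 + v² + S*(-488 - S)) + 458) - 226) = 2 - ((84 + v² + S*(-488 - S)) - 226) = 2 - (-142 + v² + S*(-488 - S)) = 2 + (142 - v² - S*(-488 - S)) = 144 - v² - S*(-488 - S))
(-297469 - 3361410) + U(-810, 1249) = (-297469 - 3361410) + (144 + (-810)² - 1*1249² + 488*(-810)) = -3658879 + (144 + 656100 - 1*1560001 - 395280) = -3658879 + (144 + 656100 - 1560001 - 395280) = -3658879 - 1299037 = -4957916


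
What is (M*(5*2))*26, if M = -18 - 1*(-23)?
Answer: 1300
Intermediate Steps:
M = 5 (M = -18 + 23 = 5)
(M*(5*2))*26 = (5*(5*2))*26 = (5*10)*26 = 50*26 = 1300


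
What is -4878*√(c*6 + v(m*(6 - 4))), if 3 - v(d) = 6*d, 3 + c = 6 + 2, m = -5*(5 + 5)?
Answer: -4878*√633 ≈ -1.2273e+5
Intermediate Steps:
m = -50 (m = -5*10 = -50)
c = 5 (c = -3 + (6 + 2) = -3 + 8 = 5)
v(d) = 3 - 6*d
-4878*√(c*6 + v(m*(6 - 4))) = -4878*√(5*6 + (3 - (-300)*(6 - 4))) = -4878*√(30 + (3 - (-300)*2)) = -4878*√(30 + (3 - 6*(-100))) = -4878*√(30 + (3 + 600)) = -4878*√(30 + 603) = -4878*√633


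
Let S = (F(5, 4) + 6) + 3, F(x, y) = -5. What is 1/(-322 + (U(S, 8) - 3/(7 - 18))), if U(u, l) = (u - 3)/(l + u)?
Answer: -132/42457 ≈ -0.0031090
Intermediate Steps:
S = 4 (S = (-5 + 6) + 3 = 1 + 3 = 4)
U(u, l) = (-3 + u)/(l + u)
1/(-322 + (U(S, 8) - 3/(7 - 18))) = 1/(-322 + ((-3 + 4)/(8 + 4) - 3/(7 - 18))) = 1/(-322 + (1/12 - 3/(-11))) = 1/(-322 + ((1/12)*1 - 3*(-1/11))) = 1/(-322 + (1/12 + 3/11)) = 1/(-322 + 47/132) = 1/(-42457/132) = -132/42457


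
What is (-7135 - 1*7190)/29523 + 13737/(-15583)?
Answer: -209594642/153352303 ≈ -1.3668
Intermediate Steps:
(-7135 - 1*7190)/29523 + 13737/(-15583) = (-7135 - 7190)*(1/29523) + 13737*(-1/15583) = -14325*1/29523 - 13737/15583 = -4775/9841 - 13737/15583 = -209594642/153352303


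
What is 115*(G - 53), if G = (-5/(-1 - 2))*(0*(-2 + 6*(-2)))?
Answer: -6095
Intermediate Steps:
G = 0 (G = (-5/(-3))*(0*(-2 - 12)) = (-1/3*(-5))*(0*(-14)) = (5/3)*0 = 0)
115*(G - 53) = 115*(0 - 53) = 115*(-53) = -6095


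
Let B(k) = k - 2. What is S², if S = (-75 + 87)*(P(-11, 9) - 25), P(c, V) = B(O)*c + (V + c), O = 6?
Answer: 725904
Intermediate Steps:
B(k) = -2 + k
P(c, V) = V + 5*c (P(c, V) = (-2 + 6)*c + (V + c) = 4*c + (V + c) = V + 5*c)
S = -852 (S = (-75 + 87)*((9 + 5*(-11)) - 25) = 12*((9 - 55) - 25) = 12*(-46 - 25) = 12*(-71) = -852)
S² = (-852)² = 725904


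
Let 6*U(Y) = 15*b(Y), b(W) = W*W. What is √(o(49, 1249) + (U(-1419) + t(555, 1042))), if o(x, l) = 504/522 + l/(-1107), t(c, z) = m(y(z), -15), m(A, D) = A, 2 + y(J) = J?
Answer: √2306233203967470/21402 ≈ 2243.9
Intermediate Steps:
y(J) = -2 + J
b(W) = W²
t(c, z) = -2 + z
o(x, l) = 28/29 - l/1107 (o(x, l) = 504*(1/522) + l*(-1/1107) = 28/29 - l/1107)
U(Y) = 5*Y²/2 (U(Y) = (15*Y²)/6 = 5*Y²/2)
√(o(49, 1249) + (U(-1419) + t(555, 1042))) = √((28/29 - 1/1107*1249) + ((5/2)*(-1419)² + (-2 + 1042))) = √((28/29 - 1249/1107) + ((5/2)*2013561 + 1040)) = √(-5225/32103 + (10067805/2 + 1040)) = √(-5225/32103 + 10069885/2) = √(323273507705/64206) = √2306233203967470/21402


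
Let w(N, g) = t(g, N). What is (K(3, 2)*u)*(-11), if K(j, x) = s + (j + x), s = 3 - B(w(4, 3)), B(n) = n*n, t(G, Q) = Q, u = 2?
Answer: 176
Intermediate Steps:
w(N, g) = N
B(n) = n²
s = -13 (s = 3 - 1*4² = 3 - 1*16 = 3 - 16 = -13)
K(j, x) = -13 + j + x (K(j, x) = -13 + (j + x) = -13 + j + x)
(K(3, 2)*u)*(-11) = ((-13 + 3 + 2)*2)*(-11) = -8*2*(-11) = -16*(-11) = 176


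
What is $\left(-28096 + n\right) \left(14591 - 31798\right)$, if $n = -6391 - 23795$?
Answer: $1002858374$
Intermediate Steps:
$n = -30186$
$\left(-28096 + n\right) \left(14591 - 31798\right) = \left(-28096 - 30186\right) \left(14591 - 31798\right) = \left(-58282\right) \left(-17207\right) = 1002858374$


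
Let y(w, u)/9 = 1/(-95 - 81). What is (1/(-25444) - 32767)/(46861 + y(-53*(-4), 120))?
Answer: -36683836156/52462519247 ≈ -0.69924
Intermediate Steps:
y(w, u) = -9/176 (y(w, u) = 9/(-95 - 81) = 9/(-176) = 9*(-1/176) = -9/176)
(1/(-25444) - 32767)/(46861 + y(-53*(-4), 120)) = (1/(-25444) - 32767)/(46861 - 9/176) = (-1/25444 - 32767)/(8247527/176) = -833723549/25444*176/8247527 = -36683836156/52462519247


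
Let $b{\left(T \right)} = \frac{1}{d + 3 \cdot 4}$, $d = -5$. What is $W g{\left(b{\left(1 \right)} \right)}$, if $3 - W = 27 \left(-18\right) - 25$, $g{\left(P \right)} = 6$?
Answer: $3084$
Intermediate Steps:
$b{\left(T \right)} = \frac{1}{7}$ ($b{\left(T \right)} = \frac{1}{-5 + 3 \cdot 4} = \frac{1}{-5 + 12} = \frac{1}{7}$)
$W = 514$ ($W = 3 - \left(27 \left(-18\right) - 25\right) = 3 - \left(-486 - 25\right) = 3 - -511 = 3 + 511 = 514$)
$W g{\left(b{\left(1 \right)} \right)} = 514 \cdot 6 = 3084$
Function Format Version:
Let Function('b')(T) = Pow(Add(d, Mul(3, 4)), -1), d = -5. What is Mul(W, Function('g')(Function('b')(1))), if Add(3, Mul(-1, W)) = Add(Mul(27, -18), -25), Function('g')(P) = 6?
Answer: 3084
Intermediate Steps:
Function('b')(T) = Rational(1, 7) (Function('b')(T) = Pow(Add(-5, Mul(3, 4)), -1) = Pow(Add(-5, 12), -1) = Pow(7, -1) = Rational(1, 7))
W = 514 (W = Add(3, Mul(-1, Add(Mul(27, -18), -25))) = Add(3, Mul(-1, Add(-486, -25))) = Add(3, Mul(-1, -511)) = Add(3, 511) = 514)
Mul(W, Function('g')(Function('b')(1))) = Mul(514, 6) = 3084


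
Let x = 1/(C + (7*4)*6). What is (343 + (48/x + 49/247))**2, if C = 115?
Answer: 11833723840324/61009 ≈ 1.9397e+8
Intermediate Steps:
x = 1/283 (x = 1/(115 + (7*4)*6) = 1/(115 + 28*6) = 1/(115 + 168) = 1/283 ≈ 0.0035336)
(343 + (48/x + 49/247))**2 = (343 + (48/(1/283) + 49/247))**2 = (343 + (48*283 + 49*(1/247)))**2 = (343 + (13584 + 49/247))**2 = (343 + 3355297/247)**2 = (3440018/247)**2 = 11833723840324/61009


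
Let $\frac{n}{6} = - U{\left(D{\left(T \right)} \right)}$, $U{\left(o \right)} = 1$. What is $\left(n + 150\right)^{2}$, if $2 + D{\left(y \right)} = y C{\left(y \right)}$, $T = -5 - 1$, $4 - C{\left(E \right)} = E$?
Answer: $20736$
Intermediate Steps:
$C{\left(E \right)} = 4 - E$
$T = -6$ ($T = -5 - 1 = -6$)
$D{\left(y \right)} = -2 + y \left(4 - y\right)$
$n = -6$ ($n = 6 \left(\left(-1\right) 1\right) = 6 \left(-1\right) = -6$)
$\left(n + 150\right)^{2} = \left(-6 + 150\right)^{2} = 144^{2} = 20736$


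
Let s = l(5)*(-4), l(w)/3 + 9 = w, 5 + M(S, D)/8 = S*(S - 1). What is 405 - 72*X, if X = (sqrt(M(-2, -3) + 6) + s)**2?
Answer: -166491 - 6912*sqrt(14) ≈ -1.9235e+5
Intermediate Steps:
M(S, D) = -40 + 8*S*(-1 + S) (M(S, D) = -40 + 8*(S*(S - 1)) = -40 + 8*(S*(-1 + S)) = -40 + 8*S*(-1 + S))
l(w) = -27 + 3*w
s = 48 (s = (-27 + 3*5)*(-4) = (-27 + 15)*(-4) = -12*(-4) = 48)
X = (48 + sqrt(14))**2 (X = (sqrt((-40 - 8*(-2) + 8*(-2)**2) + 6) + 48)**2 = (sqrt((-40 + 16 + 8*4) + 6) + 48)**2 = (sqrt((-40 + 16 + 32) + 6) + 48)**2 = (sqrt(8 + 6) + 48)**2 = (sqrt(14) + 48)**2 = (48 + sqrt(14))**2 ≈ 2677.2)
405 - 72*X = 405 - 72*(48 + sqrt(14))**2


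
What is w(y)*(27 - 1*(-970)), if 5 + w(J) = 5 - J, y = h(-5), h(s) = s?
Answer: 4985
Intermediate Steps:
y = -5
w(J) = -J (w(J) = -5 + (5 - J) = -J)
w(y)*(27 - 1*(-970)) = (-1*(-5))*(27 - 1*(-970)) = 5*(27 + 970) = 5*997 = 4985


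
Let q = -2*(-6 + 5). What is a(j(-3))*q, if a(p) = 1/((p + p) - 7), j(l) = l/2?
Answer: -⅕ ≈ -0.20000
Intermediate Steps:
j(l) = l/2 (j(l) = l*(½) = l/2)
q = 2 (q = -2*(-1) = 2)
a(p) = 1/(-7 + 2*p) (a(p) = 1/(2*p - 7) = 1/(-7 + 2*p))
a(j(-3))*q = 2/(-7 + 2*((½)*(-3))) = 2/(-7 + 2*(-3/2)) = 2/(-7 - 3) = 2/(-10) = -⅒*2 = -⅕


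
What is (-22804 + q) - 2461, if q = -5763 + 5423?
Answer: -25605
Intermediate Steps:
q = -340
(-22804 + q) - 2461 = (-22804 - 340) - 2461 = -23144 - 2461 = -25605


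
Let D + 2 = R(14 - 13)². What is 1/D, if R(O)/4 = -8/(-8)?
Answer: 1/14 ≈ 0.071429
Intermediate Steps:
R(O) = 4 (R(O) = 4*(-8/(-8)) = 4*(-8*(-⅛)) = 4*1 = 4)
D = 14 (D = -2 + 4² = -2 + 16 = 14)
1/D = 1/14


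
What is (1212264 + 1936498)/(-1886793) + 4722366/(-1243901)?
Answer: -12826875312800/2346983699493 ≈ -5.4653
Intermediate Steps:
(1212264 + 1936498)/(-1886793) + 4722366/(-1243901) = 3148762*(-1/1886793) + 4722366*(-1/1243901) = -3148762/1886793 - 4722366/1243901 = -12826875312800/2346983699493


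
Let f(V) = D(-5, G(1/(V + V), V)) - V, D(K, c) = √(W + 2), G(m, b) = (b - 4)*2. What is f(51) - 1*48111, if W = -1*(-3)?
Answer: -48162 + √5 ≈ -48160.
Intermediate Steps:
W = 3
G(m, b) = -8 + 2*b (G(m, b) = (-4 + b)*2 = -8 + 2*b)
D(K, c) = √5 (D(K, c) = √(3 + 2) = √5)
f(V) = √5 - V
f(51) - 1*48111 = (√5 - 1*51) - 1*48111 = (√5 - 51) - 48111 = (-51 + √5) - 48111 = -48162 + √5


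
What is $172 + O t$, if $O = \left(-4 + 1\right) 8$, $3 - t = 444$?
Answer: $10756$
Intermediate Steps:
$t = -441$ ($t = 3 - 444 = -441$)
$O = -24$ ($O = \left(-3\right) 8 = -24$)
$172 + O t = 172 - -10584 = 172 + 10584 = 10756$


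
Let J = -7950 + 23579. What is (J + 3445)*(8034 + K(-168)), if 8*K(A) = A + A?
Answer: 152439408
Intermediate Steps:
K(A) = A/4 (K(A) = (A + A)/8 = (2*A)/8 = A/4)
J = 15629
(J + 3445)*(8034 + K(-168)) = (15629 + 3445)*(8034 + (¼)*(-168)) = 19074*(8034 - 42) = 19074*7992 = 152439408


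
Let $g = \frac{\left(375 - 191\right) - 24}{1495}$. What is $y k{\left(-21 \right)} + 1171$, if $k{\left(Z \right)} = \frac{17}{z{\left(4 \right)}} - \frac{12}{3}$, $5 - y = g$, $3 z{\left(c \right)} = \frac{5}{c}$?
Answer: $\frac{87819}{65} \approx 1351.1$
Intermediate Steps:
$z{\left(c \right)} = \frac{5}{3 c}$ ($z{\left(c \right)} = \frac{5 \frac{1}{c}}{3} = \frac{5}{3 c}$)
$g = \frac{32}{299}$ ($g = \left(184 - 24\right) \frac{1}{1495} = 160 \cdot \frac{1}{1495} = \frac{32}{299} \approx 0.10702$)
$y = \frac{1463}{299}$ ($y = 5 - \frac{32}{299} = \frac{1463}{299} \approx 4.893$)
$k{\left(Z \right)} = \frac{184}{5}$ ($k{\left(Z \right)} = \frac{17}{\frac{5}{3} \cdot \frac{1}{4}} - \frac{12}{3} = \frac{17}{\frac{5}{3} \cdot \frac{1}{4}} - 4 = \frac{17}{\frac{5}{12}} - 4 = 17 \cdot \frac{12}{5} - 4 = \frac{204}{5} - 4 = \frac{184}{5}$)
$y k{\left(-21 \right)} + 1171 = \frac{1463}{299} \cdot \frac{184}{5} + 1171 = \frac{11704}{65} + 1171 = \frac{87819}{65}$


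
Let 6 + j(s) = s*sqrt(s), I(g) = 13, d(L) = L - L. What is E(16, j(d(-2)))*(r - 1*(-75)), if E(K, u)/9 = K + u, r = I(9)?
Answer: 7920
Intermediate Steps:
d(L) = 0
r = 13
j(s) = -6 + s**(3/2) (j(s) = -6 + s*sqrt(s) = -6 + s**(3/2))
E(K, u) = 9*K + 9*u (E(K, u) = 9*(K + u) = 9*K + 9*u)
E(16, j(d(-2)))*(r - 1*(-75)) = (9*16 + 9*(-6 + 0**(3/2)))*(13 - 1*(-75)) = (144 + 9*(-6 + 0))*(13 + 75) = (144 + 9*(-6))*88 = (144 - 54)*88 = 90*88 = 7920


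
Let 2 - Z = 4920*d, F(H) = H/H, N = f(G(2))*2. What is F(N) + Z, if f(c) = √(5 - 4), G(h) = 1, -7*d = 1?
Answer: 4941/7 ≈ 705.86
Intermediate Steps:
d = -⅐ (d = -⅐*1 = -⅐ ≈ -0.14286)
f(c) = 1 (f(c) = √1 = 1)
N = 2 (N = 1*2 = 2)
F(H) = 1
Z = 4934/7 (Z = 2 - 4920*(-1)/7 = 2 - 1*(-4920/7) = 2 + 4920/7 = 4934/7 ≈ 704.86)
F(N) + Z = 1 + 4934/7 = 4941/7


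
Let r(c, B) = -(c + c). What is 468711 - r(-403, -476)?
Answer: 467905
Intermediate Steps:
r(c, B) = -2*c
468711 - r(-403, -476) = 468711 - (-2)*(-403) = 468711 - 1*806 = 468711 - 806 = 467905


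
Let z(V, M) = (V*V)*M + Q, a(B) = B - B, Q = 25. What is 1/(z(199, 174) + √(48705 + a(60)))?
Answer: 6890599/47480354530096 - √48705/47480354530096 ≈ 1.4512e-7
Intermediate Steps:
a(B) = 0
z(V, M) = 25 + M*V² (z(V, M) = (V*V)*M + 25 = V²*M + 25 = M*V² + 25 = 25 + M*V²)
1/(z(199, 174) + √(48705 + a(60))) = 1/((25 + 174*199²) + √(48705 + 0)) = 1/((25 + 174*39601) + √48705) = 1/((25 + 6890574) + √48705) = 1/(6890599 + √48705)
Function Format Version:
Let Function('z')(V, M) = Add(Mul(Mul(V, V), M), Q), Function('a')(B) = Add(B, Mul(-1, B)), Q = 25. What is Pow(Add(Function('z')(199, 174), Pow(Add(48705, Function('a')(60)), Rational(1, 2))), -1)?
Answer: Add(Rational(6890599, 47480354530096), Mul(Rational(-1, 47480354530096), Pow(48705, Rational(1, 2)))) ≈ 1.4512e-7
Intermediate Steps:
Function('a')(B) = 0
Function('z')(V, M) = Add(25, Mul(M, Pow(V, 2))) (Function('z')(V, M) = Add(Mul(Mul(V, V), M), 25) = Add(Mul(Pow(V, 2), M), 25) = Add(Mul(M, Pow(V, 2)), 25) = Add(25, Mul(M, Pow(V, 2))))
Pow(Add(Function('z')(199, 174), Pow(Add(48705, Function('a')(60)), Rational(1, 2))), -1) = Pow(Add(Add(25, Mul(174, Pow(199, 2))), Pow(Add(48705, 0), Rational(1, 2))), -1) = Pow(Add(Add(25, Mul(174, 39601)), Pow(48705, Rational(1, 2))), -1) = Pow(Add(Add(25, 6890574), Pow(48705, Rational(1, 2))), -1) = Pow(Add(6890599, Pow(48705, Rational(1, 2))), -1)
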